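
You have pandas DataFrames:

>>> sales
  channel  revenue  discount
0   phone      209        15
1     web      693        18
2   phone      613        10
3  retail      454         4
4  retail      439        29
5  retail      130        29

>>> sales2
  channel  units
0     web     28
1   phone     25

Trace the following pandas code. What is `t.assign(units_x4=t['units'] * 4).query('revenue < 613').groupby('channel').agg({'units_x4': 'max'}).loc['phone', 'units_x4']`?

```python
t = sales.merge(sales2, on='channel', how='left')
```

merge on 'channel' (how='left') → 6 rows:
  channel  revenue  discount  units
0   phone      209        15   25.0
1     web      693        18   28.0
2   phone      613        10   25.0
3  retail      454         4    NaN
4  retail      439        29    NaN
5  retail      130        29    NaN
add column units_x4 = t['units'] * 4:
  channel  revenue  discount  units  units_x4
0   phone      209        15   25.0     100.0
1     web      693        18   28.0     112.0
2   phone      613        10   25.0     100.0
3  retail      454         4    NaN       NaN
4  retail      439        29    NaN       NaN
5  retail      130        29    NaN       NaN
filter rows where revenue < 613:
  channel  revenue  discount  units  units_x4
0   phone      209        15   25.0     100.0
3  retail      454         4    NaN       NaN
4  retail      439        29    NaN       NaN
5  retail      130        29    NaN       NaN
group by channel, max of units_x4:
         units_x4
channel          
phone       100.0
retail        NaN

100.0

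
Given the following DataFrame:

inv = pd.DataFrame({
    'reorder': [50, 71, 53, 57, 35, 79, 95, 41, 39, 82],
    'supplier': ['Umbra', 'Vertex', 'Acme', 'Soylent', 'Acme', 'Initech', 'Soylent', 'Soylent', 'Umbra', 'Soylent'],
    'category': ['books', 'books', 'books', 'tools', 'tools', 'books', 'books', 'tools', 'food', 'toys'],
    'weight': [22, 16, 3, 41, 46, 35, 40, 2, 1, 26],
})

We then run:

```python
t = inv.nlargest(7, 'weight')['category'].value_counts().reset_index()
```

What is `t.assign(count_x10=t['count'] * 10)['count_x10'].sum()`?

take 7 rows with largest weight:
   reorder supplier category  weight
4       35     Acme    tools      46
3       57  Soylent    tools      41
6       95  Soylent    books      40
5       79  Initech    books      35
9       82  Soylent     toys      26
0       50    Umbra    books      22
1       71   Vertex    books      16
value_counts of category:
category
books    4
tools    2
toys     1
Name: count, dtype: int64
reset_index():
  category  count
0    books      4
1    tools      2
2     toys      1
add column count_x10 = t['count'] * 10:
  category  count  count_x10
0    books      4         40
1    tools      2         20
2     toys      1         10

70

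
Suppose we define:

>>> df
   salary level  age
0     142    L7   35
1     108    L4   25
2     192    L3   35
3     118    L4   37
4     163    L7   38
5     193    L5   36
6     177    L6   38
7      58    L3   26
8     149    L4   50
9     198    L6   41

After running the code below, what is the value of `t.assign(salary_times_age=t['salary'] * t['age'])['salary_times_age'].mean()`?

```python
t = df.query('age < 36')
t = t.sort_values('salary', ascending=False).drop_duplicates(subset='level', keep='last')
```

3059.33333333

filter rows where age < 36:
   salary level  age
0     142    L7   35
1     108    L4   25
2     192    L3   35
7      58    L3   26
sort by salary descending:
   salary level  age
2     192    L3   35
0     142    L7   35
1     108    L4   25
7      58    L3   26
drop duplicate level (keep=last):
   salary level  age
0     142    L7   35
1     108    L4   25
7      58    L3   26
add column salary_times_age = t['salary'] * t['age']:
   salary level  age  salary_times_age
0     142    L7   35              4970
1     108    L4   25              2700
7      58    L3   26              1508
mean of column 'salary_times_age' → 3059.33333333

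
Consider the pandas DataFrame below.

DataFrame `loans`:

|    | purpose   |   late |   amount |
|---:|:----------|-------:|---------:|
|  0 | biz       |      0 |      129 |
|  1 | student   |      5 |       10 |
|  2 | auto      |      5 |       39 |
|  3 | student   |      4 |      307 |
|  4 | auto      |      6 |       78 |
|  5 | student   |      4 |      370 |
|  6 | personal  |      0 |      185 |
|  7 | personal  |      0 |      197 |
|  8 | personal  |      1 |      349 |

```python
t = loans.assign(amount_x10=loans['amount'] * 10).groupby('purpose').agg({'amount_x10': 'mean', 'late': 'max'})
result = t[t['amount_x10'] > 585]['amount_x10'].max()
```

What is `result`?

add column amount_x10 = loans['amount'] * 10:
    purpose  late  amount  amount_x10
0       biz     0     129        1290
1   student     5      10         100
2      auto     5      39         390
3   student     4     307        3070
4      auto     6      78         780
5   student     4     370        3700
6  personal     0     185        1850
7  personal     0     197        1970
8  personal     1     349        3490
group by purpose: mean(amount_x10), max(late):
           amount_x10  late
purpose                    
auto       585.000000     6
biz       1290.000000     0
personal  2436.666667     1
student   2290.000000     5
filter rows where amount_x10 > 585:
           amount_x10  late
purpose                    
biz       1290.000000     0
personal  2436.666667     1
student   2290.000000     5
Reading off the max of column 'amount_x10', we get 2436.66666667.

2436.66666667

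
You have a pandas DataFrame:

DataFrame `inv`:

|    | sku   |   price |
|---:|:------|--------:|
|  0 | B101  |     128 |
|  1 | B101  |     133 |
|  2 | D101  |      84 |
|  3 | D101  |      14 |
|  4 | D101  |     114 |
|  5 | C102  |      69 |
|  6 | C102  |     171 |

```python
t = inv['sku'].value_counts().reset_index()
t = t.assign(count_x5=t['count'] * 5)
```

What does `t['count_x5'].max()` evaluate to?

value_counts of sku:
sku
D101    3
B101    2
C102    2
Name: count, dtype: int64
reset_index():
    sku  count
0  D101      3
1  B101      2
2  C102      2
add column count_x5 = t['count'] * 5:
    sku  count  count_x5
0  D101      3        15
1  B101      2        10
2  C102      2        10
max of column 'count_x5' → 15

15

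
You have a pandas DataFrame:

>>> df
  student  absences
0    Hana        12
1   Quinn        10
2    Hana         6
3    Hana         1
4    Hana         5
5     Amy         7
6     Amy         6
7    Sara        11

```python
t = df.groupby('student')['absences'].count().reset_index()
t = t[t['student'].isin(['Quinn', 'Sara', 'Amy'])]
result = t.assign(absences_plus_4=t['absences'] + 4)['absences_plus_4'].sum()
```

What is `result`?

16

group by student, count of absences:
student
Amy      2
Hana     4
Quinn    1
Sara     1
Name: absences, dtype: int64
reset_index():
  student  absences
0     Amy         2
1    Hana         4
2   Quinn         1
3    Sara         1
filter rows where student in ['Quinn', 'Sara', 'Amy']:
  student  absences
0     Amy         2
2   Quinn         1
3    Sara         1
add column absences_plus_4 = t['absences'] + 4:
  student  absences  absences_plus_4
0     Amy         2                6
2   Quinn         1                5
3    Sara         1                5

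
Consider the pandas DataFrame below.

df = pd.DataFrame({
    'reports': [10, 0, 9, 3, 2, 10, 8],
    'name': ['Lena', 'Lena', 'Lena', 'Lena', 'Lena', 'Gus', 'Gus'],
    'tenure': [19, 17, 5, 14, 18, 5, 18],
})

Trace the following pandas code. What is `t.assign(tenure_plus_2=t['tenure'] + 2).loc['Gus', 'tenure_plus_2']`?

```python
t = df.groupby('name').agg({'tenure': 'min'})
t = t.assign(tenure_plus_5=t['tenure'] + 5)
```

7

group by name, min of tenure:
      tenure
name        
Gus        5
Lena       5
add column tenure_plus_5 = t['tenure'] + 5:
      tenure  tenure_plus_5
name                       
Gus        5             10
Lena       5             10
add column tenure_plus_2 = t['tenure'] + 2:
      tenure  tenure_plus_5  tenure_plus_2
name                                      
Gus        5             10              7
Lena       5             10              7
The value at row 'Gus', column 'tenure_plus_2' is 7.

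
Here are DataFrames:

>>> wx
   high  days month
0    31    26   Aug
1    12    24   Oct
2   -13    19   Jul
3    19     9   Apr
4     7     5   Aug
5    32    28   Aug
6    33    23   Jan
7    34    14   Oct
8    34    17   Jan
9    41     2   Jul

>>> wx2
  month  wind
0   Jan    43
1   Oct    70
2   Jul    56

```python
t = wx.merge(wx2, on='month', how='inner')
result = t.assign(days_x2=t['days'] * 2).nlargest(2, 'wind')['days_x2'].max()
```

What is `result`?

48

merge on 'month' (how='inner') → 6 rows:
   high  days month  wind
0    12    24   Oct    70
1   -13    19   Jul    56
2    33    23   Jan    43
3    34    14   Oct    70
4    34    17   Jan    43
5    41     2   Jul    56
add column days_x2 = t['days'] * 2:
   high  days month  wind  days_x2
0    12    24   Oct    70       48
1   -13    19   Jul    56       38
2    33    23   Jan    43       46
3    34    14   Oct    70       28
4    34    17   Jan    43       34
5    41     2   Jul    56        4
take 2 rows with largest wind:
   high  days month  wind  days_x2
0    12    24   Oct    70       48
3    34    14   Oct    70       28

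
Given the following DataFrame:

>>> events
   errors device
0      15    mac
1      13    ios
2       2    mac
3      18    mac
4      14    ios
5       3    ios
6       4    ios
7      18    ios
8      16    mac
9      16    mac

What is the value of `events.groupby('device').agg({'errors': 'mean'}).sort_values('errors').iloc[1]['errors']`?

13.4

group by device, mean of errors:
        errors
device        
ios       10.4
mac       13.4
sort by errors:
        errors
device        
ios       10.4
mac       13.4
So iloc[1]['errors'] = 13.4.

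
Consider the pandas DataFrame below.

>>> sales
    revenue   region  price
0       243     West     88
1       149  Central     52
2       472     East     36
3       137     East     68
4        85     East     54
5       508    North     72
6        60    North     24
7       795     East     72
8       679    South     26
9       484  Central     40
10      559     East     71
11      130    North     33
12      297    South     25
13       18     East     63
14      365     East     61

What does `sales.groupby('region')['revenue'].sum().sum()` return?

group by region, sum of revenue:
region
Central     633
East       2431
North       698
South       976
West        243
Name: revenue, dtype: int64

4981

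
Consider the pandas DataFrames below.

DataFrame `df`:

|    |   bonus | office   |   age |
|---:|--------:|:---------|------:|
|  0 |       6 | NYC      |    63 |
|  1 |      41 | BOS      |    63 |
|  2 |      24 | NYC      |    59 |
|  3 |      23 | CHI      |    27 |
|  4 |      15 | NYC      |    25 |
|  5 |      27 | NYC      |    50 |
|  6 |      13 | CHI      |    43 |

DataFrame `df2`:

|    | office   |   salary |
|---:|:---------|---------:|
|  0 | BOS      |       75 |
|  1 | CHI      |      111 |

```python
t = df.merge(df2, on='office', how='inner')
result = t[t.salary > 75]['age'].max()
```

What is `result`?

merge on 'office' (how='inner') → 3 rows:
   bonus office  age  salary
0     41    BOS   63      75
1     23    CHI   27     111
2     13    CHI   43     111
filter rows where salary > 75:
   bonus office  age  salary
1     23    CHI   27     111
2     13    CHI   43     111

43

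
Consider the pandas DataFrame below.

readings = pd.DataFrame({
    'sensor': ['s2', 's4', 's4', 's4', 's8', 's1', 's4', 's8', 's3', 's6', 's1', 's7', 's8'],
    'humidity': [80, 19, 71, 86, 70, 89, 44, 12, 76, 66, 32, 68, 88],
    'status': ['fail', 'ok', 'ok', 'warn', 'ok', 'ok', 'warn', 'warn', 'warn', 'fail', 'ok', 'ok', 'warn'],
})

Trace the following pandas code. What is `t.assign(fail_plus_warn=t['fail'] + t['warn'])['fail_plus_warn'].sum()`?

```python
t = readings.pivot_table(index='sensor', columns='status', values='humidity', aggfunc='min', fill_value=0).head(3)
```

156

pivot: rows=sensor, cols=status, min(humidity):
status  fail  ok  warn
sensor                
s1         0  32     0
s2        80   0     0
s3         0   0    76
s4         0  19    44
s6        66   0     0
s7         0  68     0
s8         0  70    12
take first 3 rows:
status  fail  ok  warn
sensor                
s1         0  32     0
s2        80   0     0
s3         0   0    76
add column fail_plus_warn = t['fail'] + t['warn']:
status  fail  ok  warn  fail_plus_warn
sensor                                
s1         0  32     0               0
s2        80   0     0              80
s3         0   0    76              76
Taking the sum of column 'fail_plus_warn' gives 156.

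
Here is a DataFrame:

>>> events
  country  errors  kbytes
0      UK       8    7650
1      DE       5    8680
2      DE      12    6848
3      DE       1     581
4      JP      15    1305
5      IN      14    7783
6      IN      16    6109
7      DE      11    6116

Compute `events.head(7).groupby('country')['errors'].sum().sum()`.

take first 7 rows:
  country  errors  kbytes
0      UK       8    7650
1      DE       5    8680
2      DE      12    6848
3      DE       1     581
4      JP      15    1305
5      IN      14    7783
6      IN      16    6109
group by country, sum of errors:
country
DE    18
IN    30
JP    15
UK     8
Name: errors, dtype: int64

71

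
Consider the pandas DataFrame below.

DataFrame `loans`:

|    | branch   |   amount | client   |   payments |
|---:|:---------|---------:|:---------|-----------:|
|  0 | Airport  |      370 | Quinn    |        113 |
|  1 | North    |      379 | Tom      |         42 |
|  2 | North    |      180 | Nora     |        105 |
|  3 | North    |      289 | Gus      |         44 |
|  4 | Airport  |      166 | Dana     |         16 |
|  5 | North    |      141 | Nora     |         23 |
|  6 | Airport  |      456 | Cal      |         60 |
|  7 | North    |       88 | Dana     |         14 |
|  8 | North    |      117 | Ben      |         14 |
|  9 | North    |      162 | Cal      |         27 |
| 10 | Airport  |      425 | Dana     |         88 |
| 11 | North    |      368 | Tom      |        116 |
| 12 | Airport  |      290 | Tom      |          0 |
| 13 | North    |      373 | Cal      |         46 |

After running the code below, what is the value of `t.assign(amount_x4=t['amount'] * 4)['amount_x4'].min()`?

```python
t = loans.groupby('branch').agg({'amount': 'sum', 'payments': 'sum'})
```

6828

group by branch: sum(amount), sum(payments):
         amount  payments
branch                   
Airport    1707       277
North      2097       431
add column amount_x4 = t['amount'] * 4:
         amount  payments  amount_x4
branch                              
Airport    1707       277       6828
North      2097       431       8388
Hence 6828.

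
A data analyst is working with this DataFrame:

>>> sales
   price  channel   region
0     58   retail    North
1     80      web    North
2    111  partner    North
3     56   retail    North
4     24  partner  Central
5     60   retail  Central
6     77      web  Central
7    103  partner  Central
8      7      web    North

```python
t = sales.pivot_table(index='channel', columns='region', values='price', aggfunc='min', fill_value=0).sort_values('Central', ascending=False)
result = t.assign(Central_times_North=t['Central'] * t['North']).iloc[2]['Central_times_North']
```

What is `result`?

pivot: rows=channel, cols=region, min(price):
region   Central  North
channel                
partner       24    111
retail        60     56
web           77      7
sort by Central descending:
region   Central  North
channel                
web           77      7
retail        60     56
partner       24    111
add column Central_times_North = t['Central'] * t['North']:
region   Central  North  Central_times_North
channel                                     
web           77      7                  539
retail        60     56                 3360
partner       24    111                 2664
The value at position 2, column 'Central_times_North' is 2664.

2664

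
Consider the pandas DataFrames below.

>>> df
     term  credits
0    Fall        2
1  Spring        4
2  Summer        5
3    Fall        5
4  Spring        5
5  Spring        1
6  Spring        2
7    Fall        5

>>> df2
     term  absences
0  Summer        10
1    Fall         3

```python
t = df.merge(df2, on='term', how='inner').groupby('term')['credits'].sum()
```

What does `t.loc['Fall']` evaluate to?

merge on 'term' (how='inner') → 4 rows:
     term  credits  absences
0    Fall        2         3
1  Summer        5        10
2    Fall        5         3
3    Fall        5         3
group by term, sum of credits:
term
Fall      12
Summer     5
Name: credits, dtype: int64

12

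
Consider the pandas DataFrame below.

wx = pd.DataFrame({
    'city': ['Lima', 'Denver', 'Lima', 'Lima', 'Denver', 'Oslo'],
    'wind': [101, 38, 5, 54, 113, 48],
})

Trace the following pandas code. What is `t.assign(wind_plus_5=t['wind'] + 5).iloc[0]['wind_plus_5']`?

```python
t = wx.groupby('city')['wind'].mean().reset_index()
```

group by city, mean of wind:
city
Denver    75.500000
Lima      53.333333
Oslo      48.000000
Name: wind, dtype: float64
reset_index():
     city       wind
0  Denver  75.500000
1    Lima  53.333333
2    Oslo  48.000000
add column wind_plus_5 = t['wind'] + 5:
     city       wind  wind_plus_5
0  Denver  75.500000    80.500000
1    Lima  53.333333    58.333333
2    Oslo  48.000000    53.000000
Taking the value at position 0, column 'wind_plus_5' gives 80.5.

80.5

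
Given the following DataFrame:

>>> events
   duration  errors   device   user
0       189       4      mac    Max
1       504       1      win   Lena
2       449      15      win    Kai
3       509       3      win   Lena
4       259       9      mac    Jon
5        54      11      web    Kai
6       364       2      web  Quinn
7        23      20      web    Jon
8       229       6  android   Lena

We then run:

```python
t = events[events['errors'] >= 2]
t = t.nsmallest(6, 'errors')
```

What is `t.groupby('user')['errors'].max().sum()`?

32

filter rows where errors >= 2:
   duration  errors   device   user
0       189       4      mac    Max
2       449      15      win    Kai
3       509       3      win   Lena
4       259       9      mac    Jon
5        54      11      web    Kai
6       364       2      web  Quinn
7        23      20      web    Jon
8       229       6  android   Lena
take 6 rows with smallest errors:
   duration  errors   device   user
6       364       2      web  Quinn
3       509       3      win   Lena
0       189       4      mac    Max
8       229       6  android   Lena
4       259       9      mac    Jon
5        54      11      web    Kai
group by user, max of errors:
user
Jon       9
Kai      11
Lena      6
Max       4
Quinn     2
Name: errors, dtype: int64
Then the sum of the resulting series: 32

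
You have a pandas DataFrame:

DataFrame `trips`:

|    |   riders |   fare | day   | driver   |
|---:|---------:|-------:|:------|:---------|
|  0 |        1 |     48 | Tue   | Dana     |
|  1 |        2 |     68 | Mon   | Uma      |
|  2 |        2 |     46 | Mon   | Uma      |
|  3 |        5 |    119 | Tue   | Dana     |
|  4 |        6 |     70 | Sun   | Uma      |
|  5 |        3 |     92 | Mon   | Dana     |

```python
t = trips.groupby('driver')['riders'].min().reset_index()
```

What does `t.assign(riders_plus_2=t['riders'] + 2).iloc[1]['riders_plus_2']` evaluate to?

4

group by driver, min of riders:
driver
Dana    1
Uma     2
Name: riders, dtype: int64
reset_index():
  driver  riders
0   Dana       1
1    Uma       2
add column riders_plus_2 = t['riders'] + 2:
  driver  riders  riders_plus_2
0   Dana       1              3
1    Uma       2              4
value at position 1, column 'riders_plus_2' → 4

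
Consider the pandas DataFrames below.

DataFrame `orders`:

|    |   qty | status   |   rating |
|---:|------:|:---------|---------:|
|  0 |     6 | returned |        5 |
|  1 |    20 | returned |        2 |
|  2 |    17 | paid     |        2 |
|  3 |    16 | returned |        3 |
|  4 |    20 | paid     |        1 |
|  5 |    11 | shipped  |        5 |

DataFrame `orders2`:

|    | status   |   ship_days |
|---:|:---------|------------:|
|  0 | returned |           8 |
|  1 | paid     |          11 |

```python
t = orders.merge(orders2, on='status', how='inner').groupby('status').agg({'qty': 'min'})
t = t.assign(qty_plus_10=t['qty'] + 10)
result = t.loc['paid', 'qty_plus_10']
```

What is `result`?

merge on 'status' (how='inner') → 5 rows:
   qty    status  rating  ship_days
0    6  returned       5          8
1   20  returned       2          8
2   17      paid       2         11
3   16  returned       3          8
4   20      paid       1         11
group by status, min of qty:
          qty
status       
paid       17
returned    6
add column qty_plus_10 = t['qty'] + 10:
          qty  qty_plus_10
status                    
paid       17           27
returned    6           16
So loc['paid', 'qty_plus_10'] = 27.

27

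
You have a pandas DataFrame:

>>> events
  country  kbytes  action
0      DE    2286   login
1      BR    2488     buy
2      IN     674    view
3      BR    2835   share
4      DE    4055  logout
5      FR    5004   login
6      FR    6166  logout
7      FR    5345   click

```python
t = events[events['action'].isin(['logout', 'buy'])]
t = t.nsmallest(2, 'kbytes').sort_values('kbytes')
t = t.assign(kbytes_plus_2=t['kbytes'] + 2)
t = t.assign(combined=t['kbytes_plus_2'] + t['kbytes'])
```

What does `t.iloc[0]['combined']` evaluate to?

4978

filter rows where action in ['logout', 'buy']:
  country  kbytes  action
1      BR    2488     buy
4      DE    4055  logout
6      FR    6166  logout
take 2 rows with smallest kbytes:
  country  kbytes  action
1      BR    2488     buy
4      DE    4055  logout
sort by kbytes:
  country  kbytes  action
1      BR    2488     buy
4      DE    4055  logout
add column kbytes_plus_2 = t['kbytes'] + 2:
  country  kbytes  action  kbytes_plus_2
1      BR    2488     buy           2490
4      DE    4055  logout           4057
add column combined = t['kbytes_plus_2'] + t['kbytes']:
  country  kbytes  action  kbytes_plus_2  combined
1      BR    2488     buy           2490      4978
4      DE    4055  logout           4057      8112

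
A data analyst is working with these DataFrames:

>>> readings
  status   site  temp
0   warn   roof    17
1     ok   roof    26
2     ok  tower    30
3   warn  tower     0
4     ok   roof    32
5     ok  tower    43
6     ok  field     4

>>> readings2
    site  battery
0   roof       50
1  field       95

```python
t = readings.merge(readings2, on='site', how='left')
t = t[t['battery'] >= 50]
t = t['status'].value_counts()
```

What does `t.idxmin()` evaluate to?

warn

merge on 'site' (how='left') → 7 rows:
  status   site  temp  battery
0   warn   roof    17     50.0
1     ok   roof    26     50.0
2     ok  tower    30      NaN
3   warn  tower     0      NaN
4     ok   roof    32     50.0
5     ok  tower    43      NaN
6     ok  field     4     95.0
filter rows where battery >= 50:
  status   site  temp  battery
0   warn   roof    17     50.0
1     ok   roof    26     50.0
4     ok   roof    32     50.0
6     ok  field     4     95.0
value_counts of status:
status
ok      3
warn    1
Name: count, dtype: int64
The label with the smallest value is warn.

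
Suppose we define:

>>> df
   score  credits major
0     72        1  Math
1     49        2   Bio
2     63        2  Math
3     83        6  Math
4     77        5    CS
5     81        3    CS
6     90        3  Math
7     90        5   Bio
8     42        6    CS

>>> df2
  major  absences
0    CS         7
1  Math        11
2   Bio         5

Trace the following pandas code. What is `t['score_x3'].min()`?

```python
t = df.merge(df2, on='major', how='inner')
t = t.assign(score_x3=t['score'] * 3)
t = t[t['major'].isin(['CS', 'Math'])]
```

merge on 'major' (how='inner') → 9 rows:
   score  credits major  absences
0     72        1  Math        11
1     49        2   Bio         5
2     63        2  Math        11
3     83        6  Math        11
4     77        5    CS         7
5     81        3    CS         7
6     90        3  Math        11
7     90        5   Bio         5
8     42        6    CS         7
add column score_x3 = t['score'] * 3:
   score  credits major  absences  score_x3
0     72        1  Math        11       216
1     49        2   Bio         5       147
2     63        2  Math        11       189
3     83        6  Math        11       249
4     77        5    CS         7       231
5     81        3    CS         7       243
6     90        3  Math        11       270
7     90        5   Bio         5       270
8     42        6    CS         7       126
filter rows where major in ['CS', 'Math']:
   score  credits major  absences  score_x3
0     72        1  Math        11       216
2     63        2  Math        11       189
3     83        6  Math        11       249
4     77        5    CS         7       231
5     81        3    CS         7       243
6     90        3  Math        11       270
8     42        6    CS         7       126
Hence 126.

126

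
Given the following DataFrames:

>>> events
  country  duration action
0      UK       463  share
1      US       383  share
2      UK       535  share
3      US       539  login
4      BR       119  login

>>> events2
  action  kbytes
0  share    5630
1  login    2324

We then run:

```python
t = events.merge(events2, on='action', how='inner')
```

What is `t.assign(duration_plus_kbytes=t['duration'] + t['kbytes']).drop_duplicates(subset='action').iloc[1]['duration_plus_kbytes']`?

merge on 'action' (how='inner') → 5 rows:
  country  duration action  kbytes
0      UK       463  share    5630
1      US       383  share    5630
2      UK       535  share    5630
3      US       539  login    2324
4      BR       119  login    2324
add column duration_plus_kbytes = t['duration'] + t['kbytes']:
  country  duration action  kbytes  duration_plus_kbytes
0      UK       463  share    5630                  6093
1      US       383  share    5630                  6013
2      UK       535  share    5630                  6165
3      US       539  login    2324                  2863
4      BR       119  login    2324                  2443
drop duplicate action (keep=first):
  country  duration action  kbytes  duration_plus_kbytes
0      UK       463  share    5630                  6093
3      US       539  login    2324                  2863

2863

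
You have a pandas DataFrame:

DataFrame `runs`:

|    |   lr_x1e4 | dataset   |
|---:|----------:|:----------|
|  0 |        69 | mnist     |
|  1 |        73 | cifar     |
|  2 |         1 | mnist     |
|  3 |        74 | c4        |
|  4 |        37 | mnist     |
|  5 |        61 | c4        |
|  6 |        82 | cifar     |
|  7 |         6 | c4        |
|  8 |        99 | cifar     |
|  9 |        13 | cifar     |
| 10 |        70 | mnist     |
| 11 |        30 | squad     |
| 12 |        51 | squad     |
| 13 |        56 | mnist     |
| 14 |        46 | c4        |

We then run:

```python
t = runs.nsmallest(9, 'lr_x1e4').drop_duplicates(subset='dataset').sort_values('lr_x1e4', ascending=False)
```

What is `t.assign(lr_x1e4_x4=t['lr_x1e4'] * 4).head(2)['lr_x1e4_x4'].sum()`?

172

take 9 rows with smallest lr_x1e4:
    lr_x1e4 dataset
2         1   mnist
7         6      c4
9        13   cifar
11       30   squad
4        37   mnist
14       46      c4
12       51   squad
13       56   mnist
5        61      c4
drop duplicate dataset (keep=first):
    lr_x1e4 dataset
2         1   mnist
7         6      c4
9        13   cifar
11       30   squad
sort by lr_x1e4 descending:
    lr_x1e4 dataset
11       30   squad
9        13   cifar
7         6      c4
2         1   mnist
add column lr_x1e4_x4 = t['lr_x1e4'] * 4:
    lr_x1e4 dataset  lr_x1e4_x4
11       30   squad         120
9        13   cifar          52
7         6      c4          24
2         1   mnist           4
take first 2 rows:
    lr_x1e4 dataset  lr_x1e4_x4
11       30   squad         120
9        13   cifar          52
sum of column 'lr_x1e4_x4' → 172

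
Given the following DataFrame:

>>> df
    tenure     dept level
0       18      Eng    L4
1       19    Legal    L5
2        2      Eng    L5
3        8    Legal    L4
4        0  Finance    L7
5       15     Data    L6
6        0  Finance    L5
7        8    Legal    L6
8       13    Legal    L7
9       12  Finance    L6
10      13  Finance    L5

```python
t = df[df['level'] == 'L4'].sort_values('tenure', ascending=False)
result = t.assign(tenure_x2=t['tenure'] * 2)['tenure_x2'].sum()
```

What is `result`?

52

filter rows where level == 'L4':
   tenure   dept level
0      18    Eng    L4
3       8  Legal    L4
sort by tenure descending:
   tenure   dept level
0      18    Eng    L4
3       8  Legal    L4
add column tenure_x2 = t['tenure'] * 2:
   tenure   dept level  tenure_x2
0      18    Eng    L4         36
3       8  Legal    L4         16
Then the sum of column 'tenure_x2': 52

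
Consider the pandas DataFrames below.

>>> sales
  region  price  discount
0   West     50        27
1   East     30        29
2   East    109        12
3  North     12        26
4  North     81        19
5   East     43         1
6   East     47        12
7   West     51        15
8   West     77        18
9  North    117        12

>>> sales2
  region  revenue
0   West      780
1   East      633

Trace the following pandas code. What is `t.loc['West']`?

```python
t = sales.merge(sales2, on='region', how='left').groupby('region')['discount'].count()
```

3

merge on 'region' (how='left') → 10 rows:
  region  price  discount  revenue
0   West     50        27    780.0
1   East     30        29    633.0
2   East    109        12    633.0
3  North     12        26      NaN
4  North     81        19      NaN
5   East     43         1    633.0
6   East     47        12    633.0
7   West     51        15    780.0
8   West     77        18    780.0
9  North    117        12      NaN
group by region, count of discount:
region
East     4
North    3
West     3
Name: discount, dtype: int64
Then the value at index 'West': 3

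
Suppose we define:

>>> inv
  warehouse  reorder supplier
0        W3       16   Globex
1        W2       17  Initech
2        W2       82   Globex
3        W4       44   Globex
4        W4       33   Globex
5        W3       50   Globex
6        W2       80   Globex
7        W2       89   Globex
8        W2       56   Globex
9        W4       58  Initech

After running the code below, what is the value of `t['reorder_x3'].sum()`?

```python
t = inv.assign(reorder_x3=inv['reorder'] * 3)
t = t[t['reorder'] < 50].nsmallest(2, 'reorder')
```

add column reorder_x3 = inv['reorder'] * 3:
  warehouse  reorder supplier  reorder_x3
0        W3       16   Globex          48
1        W2       17  Initech          51
2        W2       82   Globex         246
3        W4       44   Globex         132
4        W4       33   Globex          99
5        W3       50   Globex         150
6        W2       80   Globex         240
7        W2       89   Globex         267
8        W2       56   Globex         168
9        W4       58  Initech         174
filter rows where reorder < 50:
  warehouse  reorder supplier  reorder_x3
0        W3       16   Globex          48
1        W2       17  Initech          51
3        W4       44   Globex         132
4        W4       33   Globex          99
take 2 rows with smallest reorder:
  warehouse  reorder supplier  reorder_x3
0        W3       16   Globex          48
1        W2       17  Initech          51
The sum of column 'reorder_x3' is 99.

99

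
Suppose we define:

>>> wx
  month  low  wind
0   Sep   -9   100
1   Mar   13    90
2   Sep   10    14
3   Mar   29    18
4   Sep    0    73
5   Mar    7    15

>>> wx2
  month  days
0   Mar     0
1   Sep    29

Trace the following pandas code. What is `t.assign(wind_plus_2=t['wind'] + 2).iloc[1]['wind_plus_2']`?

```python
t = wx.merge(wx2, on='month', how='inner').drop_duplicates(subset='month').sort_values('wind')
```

102

merge on 'month' (how='inner') → 6 rows:
  month  low  wind  days
0   Sep   -9   100    29
1   Mar   13    90     0
2   Sep   10    14    29
3   Mar   29    18     0
4   Sep    0    73    29
5   Mar    7    15     0
drop duplicate month (keep=first):
  month  low  wind  days
0   Sep   -9   100    29
1   Mar   13    90     0
sort by wind:
  month  low  wind  days
1   Mar   13    90     0
0   Sep   -9   100    29
add column wind_plus_2 = t['wind'] + 2:
  month  low  wind  days  wind_plus_2
1   Mar   13    90     0           92
0   Sep   -9   100    29          102
value at position 1, column 'wind_plus_2' → 102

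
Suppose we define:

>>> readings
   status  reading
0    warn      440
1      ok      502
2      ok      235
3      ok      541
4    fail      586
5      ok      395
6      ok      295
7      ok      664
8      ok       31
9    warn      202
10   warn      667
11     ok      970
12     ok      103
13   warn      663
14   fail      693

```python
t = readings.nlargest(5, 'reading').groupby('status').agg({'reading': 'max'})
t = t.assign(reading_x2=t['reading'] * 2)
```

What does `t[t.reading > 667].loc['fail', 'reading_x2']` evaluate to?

1386

take 5 rows with largest reading:
   status  reading
11     ok      970
14   fail      693
10   warn      667
7      ok      664
13   warn      663
group by status, max of reading:
        reading
status         
fail        693
ok          970
warn        667
add column reading_x2 = t['reading'] * 2:
        reading  reading_x2
status                     
fail        693        1386
ok          970        1940
warn        667        1334
filter rows where reading > 667:
        reading  reading_x2
status                     
fail        693        1386
ok          970        1940
Reading off the value at row 'fail', column 'reading_x2', we get 1386.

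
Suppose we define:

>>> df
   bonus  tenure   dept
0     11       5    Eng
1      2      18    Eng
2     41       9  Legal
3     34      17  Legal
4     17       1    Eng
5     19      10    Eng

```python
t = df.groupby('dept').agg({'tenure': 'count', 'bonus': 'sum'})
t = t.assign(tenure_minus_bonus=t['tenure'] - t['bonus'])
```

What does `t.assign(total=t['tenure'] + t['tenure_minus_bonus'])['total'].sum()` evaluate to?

group by dept: count(tenure), sum(bonus):
       tenure  bonus
dept                
Eng         4     49
Legal       2     75
add column tenure_minus_bonus = t['tenure'] - t['bonus']:
       tenure  bonus  tenure_minus_bonus
dept                                    
Eng         4     49                 -45
Legal       2     75                 -73
add column total = t['tenure'] + t['tenure_minus_bonus']:
       tenure  bonus  tenure_minus_bonus  total
dept                                           
Eng         4     49                 -45    -41
Legal       2     75                 -73    -71

-112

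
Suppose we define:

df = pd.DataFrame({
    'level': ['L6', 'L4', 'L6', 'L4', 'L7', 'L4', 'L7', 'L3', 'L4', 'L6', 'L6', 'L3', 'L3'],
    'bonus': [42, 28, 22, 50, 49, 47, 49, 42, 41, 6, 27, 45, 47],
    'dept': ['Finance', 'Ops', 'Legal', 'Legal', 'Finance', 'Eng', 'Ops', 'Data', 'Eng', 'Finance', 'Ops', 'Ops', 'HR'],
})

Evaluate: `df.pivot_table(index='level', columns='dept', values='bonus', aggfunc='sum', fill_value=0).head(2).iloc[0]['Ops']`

45

pivot: rows=level, cols=dept, sum(bonus):
dept   Data  Eng  Finance  HR  Legal  Ops
level                                    
L3       42    0        0  47      0   45
L4        0   88        0   0     50   28
L6        0    0       48   0     22   27
L7        0    0       49   0      0   49
take first 2 rows:
dept   Data  Eng  Finance  HR  Legal  Ops
level                                    
L3       42    0        0  47      0   45
L4        0   88        0   0     50   28
value at position 0, column 'Ops' → 45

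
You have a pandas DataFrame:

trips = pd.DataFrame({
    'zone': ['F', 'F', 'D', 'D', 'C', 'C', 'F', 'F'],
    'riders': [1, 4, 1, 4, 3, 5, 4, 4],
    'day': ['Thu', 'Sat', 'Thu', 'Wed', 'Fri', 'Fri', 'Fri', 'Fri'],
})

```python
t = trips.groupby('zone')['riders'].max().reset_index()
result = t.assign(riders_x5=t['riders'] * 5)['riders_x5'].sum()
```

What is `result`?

65

group by zone, max of riders:
zone
C    5
D    4
F    4
Name: riders, dtype: int64
reset_index():
  zone  riders
0    C       5
1    D       4
2    F       4
add column riders_x5 = t['riders'] * 5:
  zone  riders  riders_x5
0    C       5         25
1    D       4         20
2    F       4         20
Finally, sum of column 'riders_x5' = 65.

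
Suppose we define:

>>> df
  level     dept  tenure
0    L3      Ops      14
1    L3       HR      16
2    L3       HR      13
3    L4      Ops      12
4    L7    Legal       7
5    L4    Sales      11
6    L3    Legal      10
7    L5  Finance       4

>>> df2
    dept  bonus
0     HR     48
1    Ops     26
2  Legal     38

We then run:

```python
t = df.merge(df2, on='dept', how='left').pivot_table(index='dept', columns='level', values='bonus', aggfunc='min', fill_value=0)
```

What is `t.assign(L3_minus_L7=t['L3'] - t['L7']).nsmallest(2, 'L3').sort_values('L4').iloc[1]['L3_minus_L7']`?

26.0

merge on 'dept' (how='left') → 8 rows:
  level     dept  tenure  bonus
0    L3      Ops      14   26.0
1    L3       HR      16   48.0
2    L3       HR      13   48.0
3    L4      Ops      12   26.0
4    L7    Legal       7   38.0
5    L4    Sales      11    NaN
6    L3    Legal      10   38.0
7    L5  Finance       4    NaN
pivot: rows=dept, cols=level, min(bonus):
level    L3    L4    L7
dept                   
HR     48.0   0.0   0.0
Legal  38.0   0.0  38.0
Ops    26.0  26.0   0.0
add column L3_minus_L7 = t['L3'] - t['L7']:
level    L3    L4    L7  L3_minus_L7
dept                                
HR     48.0   0.0   0.0         48.0
Legal  38.0   0.0  38.0          0.0
Ops    26.0  26.0   0.0         26.0
take 2 rows with smallest L3:
level    L3    L4    L7  L3_minus_L7
dept                                
Ops    26.0  26.0   0.0         26.0
Legal  38.0   0.0  38.0          0.0
sort by L4:
level    L3    L4    L7  L3_minus_L7
dept                                
Legal  38.0   0.0  38.0          0.0
Ops    26.0  26.0   0.0         26.0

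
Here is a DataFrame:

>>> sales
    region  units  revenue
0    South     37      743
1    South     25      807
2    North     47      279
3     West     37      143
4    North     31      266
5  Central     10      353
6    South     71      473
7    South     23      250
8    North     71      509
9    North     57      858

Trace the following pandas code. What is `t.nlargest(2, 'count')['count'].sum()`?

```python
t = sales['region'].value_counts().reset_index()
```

8

value_counts of region:
region
South      4
North      4
West       1
Central    1
Name: count, dtype: int64
reset_index():
    region  count
0    South      4
1    North      4
2     West      1
3  Central      1
take 2 rows with largest count:
  region  count
0  South      4
1  North      4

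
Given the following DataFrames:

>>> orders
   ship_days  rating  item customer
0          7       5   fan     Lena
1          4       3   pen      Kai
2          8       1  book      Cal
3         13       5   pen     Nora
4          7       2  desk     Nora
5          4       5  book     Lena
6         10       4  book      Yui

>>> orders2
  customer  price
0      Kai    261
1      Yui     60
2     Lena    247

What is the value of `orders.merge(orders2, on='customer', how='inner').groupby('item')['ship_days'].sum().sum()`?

merge on 'customer' (how='inner') → 4 rows:
   ship_days  rating  item customer  price
0          7       5   fan     Lena    247
1          4       3   pen      Kai    261
2          4       5  book     Lena    247
3         10       4  book      Yui     60
group by item, sum of ship_days:
item
book    14
fan      7
pen      4
Name: ship_days, dtype: int64

25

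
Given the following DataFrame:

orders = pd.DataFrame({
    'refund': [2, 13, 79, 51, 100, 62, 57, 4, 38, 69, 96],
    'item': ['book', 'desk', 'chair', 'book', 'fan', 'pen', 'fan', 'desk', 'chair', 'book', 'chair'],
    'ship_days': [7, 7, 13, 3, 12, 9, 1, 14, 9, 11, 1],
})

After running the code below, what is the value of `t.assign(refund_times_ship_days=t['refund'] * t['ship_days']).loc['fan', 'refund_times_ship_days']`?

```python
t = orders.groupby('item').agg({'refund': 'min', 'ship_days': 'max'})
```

group by item: min(refund), max(ship_days):
       refund  ship_days
item                    
book        2         11
chair      38         13
desk        4         14
fan        57         12
pen        62          9
add column refund_times_ship_days = t['refund'] * t['ship_days']:
       refund  ship_days  refund_times_ship_days
item                                            
book        2         11                      22
chair      38         13                     494
desk        4         14                      56
fan        57         12                     684
pen        62          9                     558
So loc['fan', 'refund_times_ship_days'] = 684.

684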